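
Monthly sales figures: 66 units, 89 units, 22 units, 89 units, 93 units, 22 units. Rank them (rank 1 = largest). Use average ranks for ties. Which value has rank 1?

93

Sorted (descending): 93, 89, 89, 66, 22, 22
The 2 values of 89 occupy positions 2–3 → average rank (2+3)/2 = 2.5.
The 2 values of 22 occupy positions 5–6 → average rank (5+6)/2 = 5.5.
Rank 1 → value 93.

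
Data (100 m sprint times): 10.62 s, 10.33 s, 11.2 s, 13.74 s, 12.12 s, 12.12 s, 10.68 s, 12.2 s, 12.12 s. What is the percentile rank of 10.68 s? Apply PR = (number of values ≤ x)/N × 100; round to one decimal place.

33.3

N = 9.
Strictly below 10.68: 2. Equal to 10.68: 1.
PR = 3/9 × 100 = 33.3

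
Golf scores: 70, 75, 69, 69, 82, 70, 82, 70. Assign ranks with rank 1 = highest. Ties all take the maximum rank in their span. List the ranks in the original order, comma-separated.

Sorted (descending): 82, 82, 75, 70, 70, 70, 69, 69
The 2 values of 82 occupy positions 1–2 → each gets rank 2.
The 3 values of 70 occupy positions 4–6 → each gets rank 6.
The 2 values of 69 occupy positions 7–8 → each gets rank 8.

6, 3, 8, 8, 2, 6, 2, 6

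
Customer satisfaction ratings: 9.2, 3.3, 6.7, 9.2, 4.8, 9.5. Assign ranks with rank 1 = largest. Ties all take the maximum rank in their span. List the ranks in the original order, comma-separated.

Sorted (descending): 9.5, 9.2, 9.2, 6.7, 4.8, 3.3
The 2 values of 9.2 occupy positions 2–3 → each gets rank 3.

3, 6, 4, 3, 5, 1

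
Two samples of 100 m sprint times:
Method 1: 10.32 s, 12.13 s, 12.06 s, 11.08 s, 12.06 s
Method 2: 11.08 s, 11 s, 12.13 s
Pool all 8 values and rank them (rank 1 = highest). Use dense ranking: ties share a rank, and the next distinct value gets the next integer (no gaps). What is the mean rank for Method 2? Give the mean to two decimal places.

2.67

Sorted (descending): 12.13, 12.13, 12.06, 12.06, 11.08, 11.08, 11, 10.32
The 2 values of 12.13 share dense rank 1.
The 2 values of 12.06 share dense rank 2.
The 2 values of 11.08 share dense rank 3.
Remaining distinct values take the next consecutive integers.
Method 2 values → pooled ranks: 11.08→3, 11→4, 12.13→1
Mean rank = (3 + 4 + 1) / 3 = 2.67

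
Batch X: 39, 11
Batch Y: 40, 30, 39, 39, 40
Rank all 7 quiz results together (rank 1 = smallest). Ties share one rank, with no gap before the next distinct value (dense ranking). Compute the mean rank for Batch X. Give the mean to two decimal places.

2.00

Sorted (ascending): 11, 30, 39, 39, 39, 40, 40
The 3 values of 39 share dense rank 3.
The 2 values of 40 share dense rank 4.
Remaining distinct values take the next consecutive integers.
Batch X values → pooled ranks: 39→3, 11→1
Mean rank = (3 + 1) / 2 = 2.00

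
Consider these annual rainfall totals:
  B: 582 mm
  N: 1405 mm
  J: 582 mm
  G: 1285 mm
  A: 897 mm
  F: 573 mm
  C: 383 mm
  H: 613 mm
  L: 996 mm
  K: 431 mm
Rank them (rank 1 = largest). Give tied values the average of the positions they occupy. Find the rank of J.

Sorted (descending): 1405, 1285, 996, 897, 613, 582, 582, 573, 431, 383
The 2 values of 582 occupy positions 6–7 → average rank (6+7)/2 = 6.5.
J has value 582 mm → rank 6.5.

6.5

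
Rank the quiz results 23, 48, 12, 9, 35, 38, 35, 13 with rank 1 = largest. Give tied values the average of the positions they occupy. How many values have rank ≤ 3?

Sorted (descending): 48, 38, 35, 35, 23, 13, 12, 9
The 2 values of 35 occupy positions 3–4 → average rank (3+4)/2 = 3.5.
Ranks ≤ 3: {1, 2} → 2 values.

2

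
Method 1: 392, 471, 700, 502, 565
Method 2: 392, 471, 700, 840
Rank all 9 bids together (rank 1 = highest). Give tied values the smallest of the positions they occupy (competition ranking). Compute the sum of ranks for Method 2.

17

Sorted (descending): 840, 700, 700, 565, 502, 471, 471, 392, 392
The 2 values of 700 occupy positions 2–3 → each gets rank 2.
The 2 values of 471 occupy positions 6–7 → each gets rank 6.
The 2 values of 392 occupy positions 8–9 → each gets rank 8.
Method 2 values → pooled ranks: 392→8, 471→6, 700→2, 840→1
Rank sum = 8 + 6 + 2 + 1 = 17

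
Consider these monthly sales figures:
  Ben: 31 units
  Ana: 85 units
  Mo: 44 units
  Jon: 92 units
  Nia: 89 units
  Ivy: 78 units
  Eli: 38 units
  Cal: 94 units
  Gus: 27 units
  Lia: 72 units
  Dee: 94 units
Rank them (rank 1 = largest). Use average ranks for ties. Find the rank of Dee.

1.5

Sorted (descending): 94, 94, 92, 89, 85, 78, 72, 44, 38, 31, 27
The 2 values of 94 occupy positions 1–2 → average rank (1+2)/2 = 1.5.
Dee has value 94 units → rank 1.5.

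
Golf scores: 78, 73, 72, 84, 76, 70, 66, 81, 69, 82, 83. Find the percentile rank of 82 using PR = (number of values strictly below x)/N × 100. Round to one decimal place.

72.7

N = 11.
Strictly below 82: 8. Equal to 82: 1.
PR = 8/11 × 100 = 72.7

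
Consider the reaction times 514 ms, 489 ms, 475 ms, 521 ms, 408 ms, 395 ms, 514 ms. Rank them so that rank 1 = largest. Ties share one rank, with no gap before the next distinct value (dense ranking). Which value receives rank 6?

Sorted (descending): 521, 514, 514, 489, 475, 408, 395
The 2 values of 514 share dense rank 2.
Remaining distinct values take the next consecutive integers.
Rank 6 → value 395.

395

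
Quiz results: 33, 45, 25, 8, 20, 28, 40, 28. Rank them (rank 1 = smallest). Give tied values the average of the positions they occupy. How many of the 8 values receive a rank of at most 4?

Sorted (ascending): 8, 20, 25, 28, 28, 33, 40, 45
The 2 values of 28 occupy positions 4–5 → average rank (4+5)/2 = 4.5.
Ranks ≤ 4: {1, 2, 3} → 3 values.

3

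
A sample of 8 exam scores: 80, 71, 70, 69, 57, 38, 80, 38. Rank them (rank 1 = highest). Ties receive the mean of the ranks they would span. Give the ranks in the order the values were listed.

Sorted (descending): 80, 80, 71, 70, 69, 57, 38, 38
The 2 values of 80 occupy positions 1–2 → average rank (1+2)/2 = 1.5.
The 2 values of 38 occupy positions 7–8 → average rank (7+8)/2 = 7.5.

1.5, 3, 4, 5, 6, 7.5, 1.5, 7.5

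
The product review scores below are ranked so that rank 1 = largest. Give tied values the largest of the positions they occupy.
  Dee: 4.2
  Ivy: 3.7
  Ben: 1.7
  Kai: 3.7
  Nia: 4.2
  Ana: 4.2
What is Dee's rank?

Sorted (descending): 4.2, 4.2, 4.2, 3.7, 3.7, 1.7
The 3 values of 4.2 occupy positions 1–3 → each gets rank 3.
The 2 values of 3.7 occupy positions 4–5 → each gets rank 5.
Dee has value 4.2 → rank 3.

3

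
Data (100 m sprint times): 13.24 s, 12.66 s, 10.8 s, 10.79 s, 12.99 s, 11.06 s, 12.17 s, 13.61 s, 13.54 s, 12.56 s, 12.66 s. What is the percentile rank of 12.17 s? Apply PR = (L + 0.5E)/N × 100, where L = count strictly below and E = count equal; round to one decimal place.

31.8

N = 11.
Strictly below 12.17: 3. Equal to 12.17: 1.
PR = (3 + 0.5·1)/11 × 100 = 31.8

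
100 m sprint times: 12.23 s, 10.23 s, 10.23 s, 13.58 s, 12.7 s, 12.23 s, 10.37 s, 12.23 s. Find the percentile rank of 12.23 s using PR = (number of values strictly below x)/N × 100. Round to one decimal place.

N = 8.
Strictly below 12.23: 3. Equal to 12.23: 3.
PR = 3/8 × 100 = 37.5

37.5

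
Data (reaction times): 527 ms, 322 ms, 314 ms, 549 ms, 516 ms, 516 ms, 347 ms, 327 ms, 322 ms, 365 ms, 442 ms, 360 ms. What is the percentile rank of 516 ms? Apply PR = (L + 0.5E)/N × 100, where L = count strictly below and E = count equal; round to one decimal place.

N = 12.
Strictly below 516: 8. Equal to 516: 2.
PR = (8 + 0.5·2)/12 × 100 = 75.0

75.0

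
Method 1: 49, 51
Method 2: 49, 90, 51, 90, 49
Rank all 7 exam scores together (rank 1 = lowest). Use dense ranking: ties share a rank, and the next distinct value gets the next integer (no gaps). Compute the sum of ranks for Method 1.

Sorted (ascending): 49, 49, 49, 51, 51, 90, 90
The 3 values of 49 share dense rank 1.
The 2 values of 51 share dense rank 2.
The 2 values of 90 share dense rank 3.
Method 1 values → pooled ranks: 49→1, 51→2
Rank sum = 1 + 2 = 3

3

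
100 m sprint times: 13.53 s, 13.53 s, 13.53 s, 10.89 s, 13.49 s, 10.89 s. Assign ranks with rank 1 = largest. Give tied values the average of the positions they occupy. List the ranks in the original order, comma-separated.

2, 2, 2, 5.5, 4, 5.5

Sorted (descending): 13.53, 13.53, 13.53, 13.49, 10.89, 10.89
The 3 values of 13.53 occupy positions 1–3 → average rank 2.
The 2 values of 10.89 occupy positions 5–6 → average rank (5+6)/2 = 5.5.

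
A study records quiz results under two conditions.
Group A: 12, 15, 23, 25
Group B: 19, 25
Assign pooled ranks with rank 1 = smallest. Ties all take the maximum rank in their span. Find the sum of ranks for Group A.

13

Sorted (ascending): 12, 15, 19, 23, 25, 25
The 2 values of 25 occupy positions 5–6 → each gets rank 6.
Group A values → pooled ranks: 12→1, 15→2, 23→4, 25→6
Rank sum = 1 + 2 + 4 + 6 = 13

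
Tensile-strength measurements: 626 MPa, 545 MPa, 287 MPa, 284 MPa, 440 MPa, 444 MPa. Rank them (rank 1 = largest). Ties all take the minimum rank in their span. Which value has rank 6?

284

Sorted (descending): 626, 545, 444, 440, 287, 284
No ties — each value takes its position as its rank.
Rank 6 → value 284.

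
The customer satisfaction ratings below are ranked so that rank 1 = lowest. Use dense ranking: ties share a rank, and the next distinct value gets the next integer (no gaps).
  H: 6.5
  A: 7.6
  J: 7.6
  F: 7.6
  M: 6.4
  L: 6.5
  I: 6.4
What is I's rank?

1

Sorted (ascending): 6.4, 6.4, 6.5, 6.5, 7.6, 7.6, 7.6
The 2 values of 6.4 share dense rank 1.
The 2 values of 6.5 share dense rank 2.
The 3 values of 7.6 share dense rank 3.
I has value 6.4 → rank 1.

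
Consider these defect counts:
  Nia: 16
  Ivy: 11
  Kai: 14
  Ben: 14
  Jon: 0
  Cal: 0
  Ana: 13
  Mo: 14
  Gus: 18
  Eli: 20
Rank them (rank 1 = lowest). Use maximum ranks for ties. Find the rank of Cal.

2

Sorted (ascending): 0, 0, 11, 13, 14, 14, 14, 16, 18, 20
The 2 values of 0 occupy positions 1–2 → each gets rank 2.
The 3 values of 14 occupy positions 5–7 → each gets rank 7.
Cal has value 0 → rank 2.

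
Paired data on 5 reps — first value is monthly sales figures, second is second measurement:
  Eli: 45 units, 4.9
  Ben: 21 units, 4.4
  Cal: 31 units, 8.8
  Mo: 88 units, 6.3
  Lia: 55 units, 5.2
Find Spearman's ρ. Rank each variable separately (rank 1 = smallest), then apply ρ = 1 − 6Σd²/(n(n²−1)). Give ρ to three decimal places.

0.400

Ranks of variable 1: 3, 1, 2, 5, 4
Ranks of variable 2: 2, 1, 5, 4, 3
d = r₁ − r₂: 1, 0, -3, 1, 1
d²: 1, 0, 9, 1, 1; Σd² = 12
ρ = 1 − 6·12/(5·24) = 1 − 72/120 = 0.400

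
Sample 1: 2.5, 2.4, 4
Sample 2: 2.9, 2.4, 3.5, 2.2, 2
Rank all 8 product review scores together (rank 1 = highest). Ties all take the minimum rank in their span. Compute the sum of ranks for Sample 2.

25

Sorted (descending): 4, 3.5, 2.9, 2.5, 2.4, 2.4, 2.2, 2
The 2 values of 2.4 occupy positions 5–6 → each gets rank 5.
Sample 2 values → pooled ranks: 2.9→3, 2.4→5, 3.5→2, 2.2→7, 2→8
Rank sum = 3 + 5 + 2 + 7 + 8 = 25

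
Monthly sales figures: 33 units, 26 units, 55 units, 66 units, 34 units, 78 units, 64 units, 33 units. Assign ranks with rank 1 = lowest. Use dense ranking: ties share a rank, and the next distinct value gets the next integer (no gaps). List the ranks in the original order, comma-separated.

Sorted (ascending): 26, 33, 33, 34, 55, 64, 66, 78
The 2 values of 33 share dense rank 2.
Remaining distinct values take the next consecutive integers.

2, 1, 4, 6, 3, 7, 5, 2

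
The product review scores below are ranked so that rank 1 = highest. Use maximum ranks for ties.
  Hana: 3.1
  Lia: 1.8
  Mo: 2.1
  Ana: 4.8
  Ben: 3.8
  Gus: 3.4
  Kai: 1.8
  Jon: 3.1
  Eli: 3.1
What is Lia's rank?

Sorted (descending): 4.8, 3.8, 3.4, 3.1, 3.1, 3.1, 2.1, 1.8, 1.8
The 3 values of 3.1 occupy positions 4–6 → each gets rank 6.
The 2 values of 1.8 occupy positions 8–9 → each gets rank 9.
Lia has value 1.8 → rank 9.

9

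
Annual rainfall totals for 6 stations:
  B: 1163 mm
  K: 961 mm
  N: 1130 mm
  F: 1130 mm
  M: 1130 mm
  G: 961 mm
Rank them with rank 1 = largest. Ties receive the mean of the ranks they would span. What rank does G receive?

Sorted (descending): 1163, 1130, 1130, 1130, 961, 961
The 3 values of 1130 occupy positions 2–4 → average rank 3.
The 2 values of 961 occupy positions 5–6 → average rank (5+6)/2 = 5.5.
G has value 961 mm → rank 5.5.

5.5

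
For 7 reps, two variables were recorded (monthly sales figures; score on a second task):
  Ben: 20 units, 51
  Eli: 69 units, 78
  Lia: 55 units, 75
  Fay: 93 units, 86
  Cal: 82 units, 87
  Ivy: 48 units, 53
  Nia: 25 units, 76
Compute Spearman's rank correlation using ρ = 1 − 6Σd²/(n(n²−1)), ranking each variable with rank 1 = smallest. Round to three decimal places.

0.857

Ranks of variable 1: 1, 5, 4, 7, 6, 3, 2
Ranks of variable 2: 1, 5, 3, 6, 7, 2, 4
d = r₁ − r₂: 0, 0, 1, 1, -1, 1, -2
d²: 0, 0, 1, 1, 1, 1, 4; Σd² = 8
ρ = 1 − 6·8/(7·48) = 1 − 48/336 = 0.857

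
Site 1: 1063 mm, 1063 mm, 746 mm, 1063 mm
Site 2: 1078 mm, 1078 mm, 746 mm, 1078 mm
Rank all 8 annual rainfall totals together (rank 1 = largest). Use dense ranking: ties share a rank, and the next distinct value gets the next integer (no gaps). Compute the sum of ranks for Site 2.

6

Sorted (descending): 1078, 1078, 1078, 1063, 1063, 1063, 746, 746
The 3 values of 1078 share dense rank 1.
The 3 values of 1063 share dense rank 2.
The 2 values of 746 share dense rank 3.
Site 2 values → pooled ranks: 1078→1, 1078→1, 746→3, 1078→1
Rank sum = 1 + 1 + 3 + 1 = 6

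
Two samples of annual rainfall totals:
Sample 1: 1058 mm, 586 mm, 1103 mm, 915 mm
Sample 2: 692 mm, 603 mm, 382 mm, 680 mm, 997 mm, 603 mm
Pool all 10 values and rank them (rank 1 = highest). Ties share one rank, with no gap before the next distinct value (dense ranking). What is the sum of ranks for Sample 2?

Sorted (descending): 1103, 1058, 997, 915, 692, 680, 603, 603, 586, 382
The 2 values of 603 share dense rank 7.
Remaining distinct values take the next consecutive integers.
Sample 2 values → pooled ranks: 692→5, 603→7, 382→9, 680→6, 997→3, 603→7
Rank sum = 5 + 7 + 9 + 6 + 3 + 7 = 37

37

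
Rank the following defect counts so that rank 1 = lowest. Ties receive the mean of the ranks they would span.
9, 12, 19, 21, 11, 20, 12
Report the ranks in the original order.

1, 3.5, 5, 7, 2, 6, 3.5

Sorted (ascending): 9, 11, 12, 12, 19, 20, 21
The 2 values of 12 occupy positions 3–4 → average rank (3+4)/2 = 3.5.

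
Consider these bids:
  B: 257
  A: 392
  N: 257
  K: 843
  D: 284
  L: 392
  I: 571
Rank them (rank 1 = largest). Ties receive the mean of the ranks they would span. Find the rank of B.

Sorted (descending): 843, 571, 392, 392, 284, 257, 257
The 2 values of 392 occupy positions 3–4 → average rank (3+4)/2 = 3.5.
The 2 values of 257 occupy positions 6–7 → average rank (6+7)/2 = 6.5.
B has value 257 → rank 6.5.

6.5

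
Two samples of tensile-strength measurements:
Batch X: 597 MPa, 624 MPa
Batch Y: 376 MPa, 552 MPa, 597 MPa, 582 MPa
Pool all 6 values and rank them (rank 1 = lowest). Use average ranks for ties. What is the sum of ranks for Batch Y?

10.5

Sorted (ascending): 376, 552, 582, 597, 597, 624
The 2 values of 597 occupy positions 4–5 → average rank (4+5)/2 = 4.5.
Batch Y values → pooled ranks: 376→1, 552→2, 597→4.5, 582→3
Rank sum = 1 + 2 + 4.5 + 3 = 10.5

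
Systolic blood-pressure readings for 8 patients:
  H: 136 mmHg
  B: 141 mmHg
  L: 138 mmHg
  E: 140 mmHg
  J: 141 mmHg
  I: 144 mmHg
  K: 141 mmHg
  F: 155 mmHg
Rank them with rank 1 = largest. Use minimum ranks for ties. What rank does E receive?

6

Sorted (descending): 155, 144, 141, 141, 141, 140, 138, 136
The 3 values of 141 occupy positions 3–5 → each gets rank 3.
E has value 140 mmHg → rank 6.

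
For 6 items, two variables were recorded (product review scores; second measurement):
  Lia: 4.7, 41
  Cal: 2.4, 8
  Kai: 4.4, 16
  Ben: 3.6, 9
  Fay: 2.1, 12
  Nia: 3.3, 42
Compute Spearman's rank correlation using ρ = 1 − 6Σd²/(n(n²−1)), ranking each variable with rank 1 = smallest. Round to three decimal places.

0.429

Ranks of variable 1: 6, 2, 5, 4, 1, 3
Ranks of variable 2: 5, 1, 4, 2, 3, 6
d = r₁ − r₂: 1, 1, 1, 2, -2, -3
d²: 1, 1, 1, 4, 4, 9; Σd² = 20
ρ = 1 − 6·20/(6·35) = 1 − 120/210 = 0.429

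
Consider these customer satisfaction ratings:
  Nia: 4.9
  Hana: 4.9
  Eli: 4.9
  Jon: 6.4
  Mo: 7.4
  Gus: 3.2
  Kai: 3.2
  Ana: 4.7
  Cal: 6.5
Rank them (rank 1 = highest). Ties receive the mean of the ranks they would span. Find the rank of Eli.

5

Sorted (descending): 7.4, 6.5, 6.4, 4.9, 4.9, 4.9, 4.7, 3.2, 3.2
The 3 values of 4.9 occupy positions 4–6 → average rank 5.
The 2 values of 3.2 occupy positions 8–9 → average rank (8+9)/2 = 8.5.
Eli has value 4.9 → rank 5.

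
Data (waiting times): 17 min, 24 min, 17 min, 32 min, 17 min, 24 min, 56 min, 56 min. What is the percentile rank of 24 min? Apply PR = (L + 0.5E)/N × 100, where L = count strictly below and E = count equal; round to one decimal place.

N = 8.
Strictly below 24: 3. Equal to 24: 2.
PR = (3 + 0.5·2)/8 × 100 = 50.0

50.0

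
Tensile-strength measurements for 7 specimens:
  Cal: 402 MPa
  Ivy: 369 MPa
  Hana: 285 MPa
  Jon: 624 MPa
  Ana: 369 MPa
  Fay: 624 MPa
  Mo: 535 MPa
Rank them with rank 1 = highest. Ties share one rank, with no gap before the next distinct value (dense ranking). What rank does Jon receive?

Sorted (descending): 624, 624, 535, 402, 369, 369, 285
The 2 values of 624 share dense rank 1.
The 2 values of 369 share dense rank 4.
Remaining distinct values take the next consecutive integers.
Jon has value 624 MPa → rank 1.

1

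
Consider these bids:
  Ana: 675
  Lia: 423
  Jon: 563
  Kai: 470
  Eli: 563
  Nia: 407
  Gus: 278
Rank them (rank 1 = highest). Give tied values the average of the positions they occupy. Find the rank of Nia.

Sorted (descending): 675, 563, 563, 470, 423, 407, 278
The 2 values of 563 occupy positions 2–3 → average rank (2+3)/2 = 2.5.
Nia has value 407 → rank 6.

6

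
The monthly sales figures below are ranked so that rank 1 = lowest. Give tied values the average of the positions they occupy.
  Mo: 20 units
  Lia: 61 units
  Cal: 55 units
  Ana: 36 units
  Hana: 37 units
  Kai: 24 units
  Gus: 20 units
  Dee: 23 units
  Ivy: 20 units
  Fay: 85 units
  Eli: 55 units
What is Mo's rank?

Sorted (ascending): 20, 20, 20, 23, 24, 36, 37, 55, 55, 61, 85
The 3 values of 20 occupy positions 1–3 → average rank 2.
The 2 values of 55 occupy positions 8–9 → average rank (8+9)/2 = 8.5.
Mo has value 20 units → rank 2.

2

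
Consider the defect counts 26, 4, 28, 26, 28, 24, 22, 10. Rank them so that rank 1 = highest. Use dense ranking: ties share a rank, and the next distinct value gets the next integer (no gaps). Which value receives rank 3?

24

Sorted (descending): 28, 28, 26, 26, 24, 22, 10, 4
The 2 values of 28 share dense rank 1.
The 2 values of 26 share dense rank 2.
Remaining distinct values take the next consecutive integers.
Rank 3 → value 24.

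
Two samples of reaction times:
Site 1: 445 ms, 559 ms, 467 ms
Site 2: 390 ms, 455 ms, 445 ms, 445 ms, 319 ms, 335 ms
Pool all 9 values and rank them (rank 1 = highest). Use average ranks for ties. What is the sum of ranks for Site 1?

Sorted (descending): 559, 467, 455, 445, 445, 445, 390, 335, 319
The 3 values of 445 occupy positions 4–6 → average rank 5.
Site 1 values → pooled ranks: 445→5, 559→1, 467→2
Rank sum = 5 + 1 + 2 = 8

8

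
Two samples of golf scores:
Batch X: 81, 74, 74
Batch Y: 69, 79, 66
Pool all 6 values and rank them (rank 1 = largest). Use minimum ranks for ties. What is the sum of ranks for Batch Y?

Sorted (descending): 81, 79, 74, 74, 69, 66
The 2 values of 74 occupy positions 3–4 → each gets rank 3.
Batch Y values → pooled ranks: 69→5, 79→2, 66→6
Rank sum = 5 + 2 + 6 = 13

13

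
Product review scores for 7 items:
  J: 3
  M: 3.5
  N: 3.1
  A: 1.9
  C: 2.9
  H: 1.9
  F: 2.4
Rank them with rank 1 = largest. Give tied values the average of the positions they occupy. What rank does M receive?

Sorted (descending): 3.5, 3.1, 3, 2.9, 2.4, 1.9, 1.9
The 2 values of 1.9 occupy positions 6–7 → average rank (6+7)/2 = 6.5.
M has value 3.5 → rank 1.

1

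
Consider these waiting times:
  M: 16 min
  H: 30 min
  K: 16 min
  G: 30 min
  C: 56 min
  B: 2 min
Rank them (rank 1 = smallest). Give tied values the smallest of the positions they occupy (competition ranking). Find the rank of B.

Sorted (ascending): 2, 16, 16, 30, 30, 56
The 2 values of 16 occupy positions 2–3 → each gets rank 2.
The 2 values of 30 occupy positions 4–5 → each gets rank 4.
B has value 2 min → rank 1.

1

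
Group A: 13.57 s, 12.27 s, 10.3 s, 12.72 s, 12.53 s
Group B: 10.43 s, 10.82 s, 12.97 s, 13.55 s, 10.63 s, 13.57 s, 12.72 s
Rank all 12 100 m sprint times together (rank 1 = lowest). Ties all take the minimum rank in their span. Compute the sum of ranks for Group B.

46

Sorted (ascending): 10.3, 10.43, 10.63, 10.82, 12.27, 12.53, 12.72, 12.72, 12.97, 13.55, 13.57, 13.57
The 2 values of 12.72 occupy positions 7–8 → each gets rank 7.
The 2 values of 13.57 occupy positions 11–12 → each gets rank 11.
Group B values → pooled ranks: 10.43→2, 10.82→4, 12.97→9, 13.55→10, 10.63→3, 13.57→11, 12.72→7
Rank sum = 2 + 4 + 9 + 10 + 3 + 11 + 7 = 46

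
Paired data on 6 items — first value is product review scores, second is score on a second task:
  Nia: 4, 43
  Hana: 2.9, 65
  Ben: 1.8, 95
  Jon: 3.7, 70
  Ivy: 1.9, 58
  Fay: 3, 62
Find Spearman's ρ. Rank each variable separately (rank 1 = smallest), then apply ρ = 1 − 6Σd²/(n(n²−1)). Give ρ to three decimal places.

-0.486

Ranks of variable 1: 6, 3, 1, 5, 2, 4
Ranks of variable 2: 1, 4, 6, 5, 2, 3
d = r₁ − r₂: 5, -1, -5, 0, 0, 1
d²: 25, 1, 25, 0, 0, 1; Σd² = 52
ρ = 1 − 6·52/(6·35) = 1 − 312/210 = -0.486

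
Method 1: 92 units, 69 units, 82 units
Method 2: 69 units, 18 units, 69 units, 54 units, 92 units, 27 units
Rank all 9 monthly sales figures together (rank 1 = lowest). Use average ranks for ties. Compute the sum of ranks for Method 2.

24.5

Sorted (ascending): 18, 27, 54, 69, 69, 69, 82, 92, 92
The 3 values of 69 occupy positions 4–6 → average rank 5.
The 2 values of 92 occupy positions 8–9 → average rank (8+9)/2 = 8.5.
Method 2 values → pooled ranks: 69→5, 18→1, 69→5, 54→3, 92→8.5, 27→2
Rank sum = 5 + 1 + 5 + 3 + 8.5 + 2 = 24.5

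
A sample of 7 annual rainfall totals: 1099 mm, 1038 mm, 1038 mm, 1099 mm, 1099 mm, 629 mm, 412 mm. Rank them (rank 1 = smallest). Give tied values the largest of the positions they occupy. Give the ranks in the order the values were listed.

7, 4, 4, 7, 7, 2, 1

Sorted (ascending): 412, 629, 1038, 1038, 1099, 1099, 1099
The 2 values of 1038 occupy positions 3–4 → each gets rank 4.
The 3 values of 1099 occupy positions 5–7 → each gets rank 7.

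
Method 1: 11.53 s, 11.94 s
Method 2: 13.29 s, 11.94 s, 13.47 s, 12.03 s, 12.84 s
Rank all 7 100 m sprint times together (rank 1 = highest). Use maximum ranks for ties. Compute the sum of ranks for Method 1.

Sorted (descending): 13.47, 13.29, 12.84, 12.03, 11.94, 11.94, 11.53
The 2 values of 11.94 occupy positions 5–6 → each gets rank 6.
Method 1 values → pooled ranks: 11.53→7, 11.94→6
Rank sum = 7 + 6 = 13

13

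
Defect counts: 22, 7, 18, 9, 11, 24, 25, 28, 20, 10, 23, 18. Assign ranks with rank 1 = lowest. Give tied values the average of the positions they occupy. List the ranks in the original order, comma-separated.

8, 1, 5.5, 2, 4, 10, 11, 12, 7, 3, 9, 5.5

Sorted (ascending): 7, 9, 10, 11, 18, 18, 20, 22, 23, 24, 25, 28
The 2 values of 18 occupy positions 5–6 → average rank (5+6)/2 = 5.5.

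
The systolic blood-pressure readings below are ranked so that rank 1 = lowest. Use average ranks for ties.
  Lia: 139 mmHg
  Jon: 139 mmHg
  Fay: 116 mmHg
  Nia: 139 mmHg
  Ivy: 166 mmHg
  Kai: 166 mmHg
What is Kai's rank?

Sorted (ascending): 116, 139, 139, 139, 166, 166
The 3 values of 139 occupy positions 2–4 → average rank 3.
The 2 values of 166 occupy positions 5–6 → average rank (5+6)/2 = 5.5.
Kai has value 166 mmHg → rank 5.5.

5.5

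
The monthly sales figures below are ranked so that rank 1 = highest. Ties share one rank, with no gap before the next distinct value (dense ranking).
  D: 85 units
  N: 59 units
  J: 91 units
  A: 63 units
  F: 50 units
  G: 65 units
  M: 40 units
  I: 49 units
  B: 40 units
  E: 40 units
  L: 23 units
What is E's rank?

8

Sorted (descending): 91, 85, 65, 63, 59, 50, 49, 40, 40, 40, 23
The 3 values of 40 share dense rank 8.
Remaining distinct values take the next consecutive integers.
E has value 40 units → rank 8.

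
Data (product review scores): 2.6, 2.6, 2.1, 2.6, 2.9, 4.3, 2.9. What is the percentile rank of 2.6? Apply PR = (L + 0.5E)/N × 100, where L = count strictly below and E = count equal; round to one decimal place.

35.7

N = 7.
Strictly below 2.6: 1. Equal to 2.6: 3.
PR = (1 + 0.5·3)/7 × 100 = 35.7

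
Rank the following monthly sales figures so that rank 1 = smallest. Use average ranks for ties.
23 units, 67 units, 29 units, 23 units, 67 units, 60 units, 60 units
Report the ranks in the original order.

1.5, 6.5, 3, 1.5, 6.5, 4.5, 4.5

Sorted (ascending): 23, 23, 29, 60, 60, 67, 67
The 2 values of 23 occupy positions 1–2 → average rank (1+2)/2 = 1.5.
The 2 values of 60 occupy positions 4–5 → average rank (4+5)/2 = 4.5.
The 2 values of 67 occupy positions 6–7 → average rank (6+7)/2 = 6.5.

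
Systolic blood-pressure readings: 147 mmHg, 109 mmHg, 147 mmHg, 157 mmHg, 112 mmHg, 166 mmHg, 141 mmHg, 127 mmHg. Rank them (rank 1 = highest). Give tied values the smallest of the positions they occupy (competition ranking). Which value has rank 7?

112

Sorted (descending): 166, 157, 147, 147, 141, 127, 112, 109
The 2 values of 147 occupy positions 3–4 → each gets rank 3.
Rank 7 → value 112.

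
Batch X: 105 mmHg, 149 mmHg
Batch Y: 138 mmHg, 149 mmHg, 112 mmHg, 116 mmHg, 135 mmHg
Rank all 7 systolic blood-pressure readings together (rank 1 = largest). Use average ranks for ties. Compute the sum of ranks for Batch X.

8.5

Sorted (descending): 149, 149, 138, 135, 116, 112, 105
The 2 values of 149 occupy positions 1–2 → average rank (1+2)/2 = 1.5.
Batch X values → pooled ranks: 105→7, 149→1.5
Rank sum = 7 + 1.5 = 8.5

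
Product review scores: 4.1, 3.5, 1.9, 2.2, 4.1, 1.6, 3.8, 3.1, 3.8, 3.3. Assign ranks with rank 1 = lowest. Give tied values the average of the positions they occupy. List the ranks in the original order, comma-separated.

Sorted (ascending): 1.6, 1.9, 2.2, 3.1, 3.3, 3.5, 3.8, 3.8, 4.1, 4.1
The 2 values of 3.8 occupy positions 7–8 → average rank (7+8)/2 = 7.5.
The 2 values of 4.1 occupy positions 9–10 → average rank (9+10)/2 = 9.5.

9.5, 6, 2, 3, 9.5, 1, 7.5, 4, 7.5, 5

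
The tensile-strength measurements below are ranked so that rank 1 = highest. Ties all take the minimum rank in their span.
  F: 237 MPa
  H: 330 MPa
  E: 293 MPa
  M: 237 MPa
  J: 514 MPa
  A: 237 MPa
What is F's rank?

4

Sorted (descending): 514, 330, 293, 237, 237, 237
The 3 values of 237 occupy positions 4–6 → each gets rank 4.
F has value 237 MPa → rank 4.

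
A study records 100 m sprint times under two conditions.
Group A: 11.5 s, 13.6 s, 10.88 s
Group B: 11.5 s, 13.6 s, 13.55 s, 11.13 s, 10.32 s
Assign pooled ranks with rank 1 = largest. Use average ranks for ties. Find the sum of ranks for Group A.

Sorted (descending): 13.6, 13.6, 13.55, 11.5, 11.5, 11.13, 10.88, 10.32
The 2 values of 13.6 occupy positions 1–2 → average rank (1+2)/2 = 1.5.
The 2 values of 11.5 occupy positions 4–5 → average rank (4+5)/2 = 4.5.
Group A values → pooled ranks: 11.5→4.5, 13.6→1.5, 10.88→7
Rank sum = 4.5 + 1.5 + 7 = 13

13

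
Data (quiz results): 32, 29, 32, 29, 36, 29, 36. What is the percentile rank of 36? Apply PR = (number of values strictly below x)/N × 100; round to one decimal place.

71.4

N = 7.
Strictly below 36: 5. Equal to 36: 2.
PR = 5/7 × 100 = 71.4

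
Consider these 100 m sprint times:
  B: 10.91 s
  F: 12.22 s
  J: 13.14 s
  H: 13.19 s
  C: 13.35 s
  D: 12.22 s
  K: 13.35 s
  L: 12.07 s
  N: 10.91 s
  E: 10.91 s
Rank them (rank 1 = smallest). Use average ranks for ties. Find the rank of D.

5.5

Sorted (ascending): 10.91, 10.91, 10.91, 12.07, 12.22, 12.22, 13.14, 13.19, 13.35, 13.35
The 3 values of 10.91 occupy positions 1–3 → average rank 2.
The 2 values of 12.22 occupy positions 5–6 → average rank (5+6)/2 = 5.5.
The 2 values of 13.35 occupy positions 9–10 → average rank (9+10)/2 = 9.5.
D has value 12.22 s → rank 5.5.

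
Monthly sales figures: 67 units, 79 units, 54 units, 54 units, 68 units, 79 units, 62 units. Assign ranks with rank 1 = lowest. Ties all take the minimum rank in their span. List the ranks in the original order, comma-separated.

Sorted (ascending): 54, 54, 62, 67, 68, 79, 79
The 2 values of 54 occupy positions 1–2 → each gets rank 1.
The 2 values of 79 occupy positions 6–7 → each gets rank 6.

4, 6, 1, 1, 5, 6, 3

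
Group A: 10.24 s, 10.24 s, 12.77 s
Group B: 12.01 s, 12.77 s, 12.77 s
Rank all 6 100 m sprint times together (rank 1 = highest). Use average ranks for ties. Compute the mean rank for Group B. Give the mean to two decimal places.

2.67

Sorted (descending): 12.77, 12.77, 12.77, 12.01, 10.24, 10.24
The 3 values of 12.77 occupy positions 1–3 → average rank 2.
The 2 values of 10.24 occupy positions 5–6 → average rank (5+6)/2 = 5.5.
Group B values → pooled ranks: 12.01→4, 12.77→2, 12.77→2
Mean rank = (4 + 2 + 2) / 3 = 2.67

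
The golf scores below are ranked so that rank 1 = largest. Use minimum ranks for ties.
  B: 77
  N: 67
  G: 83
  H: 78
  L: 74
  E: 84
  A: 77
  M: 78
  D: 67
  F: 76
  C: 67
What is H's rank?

Sorted (descending): 84, 83, 78, 78, 77, 77, 76, 74, 67, 67, 67
The 2 values of 78 occupy positions 3–4 → each gets rank 3.
The 2 values of 77 occupy positions 5–6 → each gets rank 5.
The 3 values of 67 occupy positions 9–11 → each gets rank 9.
H has value 78 → rank 3.

3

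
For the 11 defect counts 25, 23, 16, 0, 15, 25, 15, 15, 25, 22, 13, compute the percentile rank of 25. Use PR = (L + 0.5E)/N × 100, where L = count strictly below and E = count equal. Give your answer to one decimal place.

86.4

N = 11.
Strictly below 25: 8. Equal to 25: 3.
PR = (8 + 0.5·3)/11 × 100 = 86.4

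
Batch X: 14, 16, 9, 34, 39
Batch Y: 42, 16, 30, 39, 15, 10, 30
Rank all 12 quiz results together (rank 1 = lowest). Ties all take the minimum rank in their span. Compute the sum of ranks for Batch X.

28

Sorted (ascending): 9, 10, 14, 15, 16, 16, 30, 30, 34, 39, 39, 42
The 2 values of 16 occupy positions 5–6 → each gets rank 5.
The 2 values of 30 occupy positions 7–8 → each gets rank 7.
The 2 values of 39 occupy positions 10–11 → each gets rank 10.
Batch X values → pooled ranks: 14→3, 16→5, 9→1, 34→9, 39→10
Rank sum = 3 + 5 + 1 + 9 + 10 = 28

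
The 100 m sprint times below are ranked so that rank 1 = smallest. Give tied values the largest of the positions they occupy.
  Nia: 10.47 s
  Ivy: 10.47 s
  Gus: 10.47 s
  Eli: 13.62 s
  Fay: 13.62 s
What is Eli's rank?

Sorted (ascending): 10.47, 10.47, 10.47, 13.62, 13.62
The 3 values of 10.47 occupy positions 1–3 → each gets rank 3.
The 2 values of 13.62 occupy positions 4–5 → each gets rank 5.
Eli has value 13.62 s → rank 5.

5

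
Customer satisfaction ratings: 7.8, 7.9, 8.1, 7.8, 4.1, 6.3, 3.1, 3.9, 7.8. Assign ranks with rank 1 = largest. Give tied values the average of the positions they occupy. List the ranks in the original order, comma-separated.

4, 2, 1, 4, 7, 6, 9, 8, 4

Sorted (descending): 8.1, 7.9, 7.8, 7.8, 7.8, 6.3, 4.1, 3.9, 3.1
The 3 values of 7.8 occupy positions 3–5 → average rank 4.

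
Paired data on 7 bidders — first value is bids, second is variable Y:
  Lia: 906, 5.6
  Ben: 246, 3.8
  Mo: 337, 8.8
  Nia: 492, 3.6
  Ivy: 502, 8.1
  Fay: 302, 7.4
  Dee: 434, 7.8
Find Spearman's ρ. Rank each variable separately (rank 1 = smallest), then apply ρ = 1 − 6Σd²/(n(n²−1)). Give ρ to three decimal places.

Ranks of variable 1: 7, 1, 3, 5, 6, 2, 4
Ranks of variable 2: 3, 2, 7, 1, 6, 4, 5
d = r₁ − r₂: 4, -1, -4, 4, 0, -2, -1
d²: 16, 1, 16, 16, 0, 4, 1; Σd² = 54
ρ = 1 − 6·54/(7·48) = 1 − 324/336 = 0.036

0.036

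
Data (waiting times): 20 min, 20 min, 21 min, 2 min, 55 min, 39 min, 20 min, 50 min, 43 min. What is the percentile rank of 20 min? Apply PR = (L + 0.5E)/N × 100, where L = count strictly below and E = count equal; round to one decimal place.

27.8

N = 9.
Strictly below 20: 1. Equal to 20: 3.
PR = (1 + 0.5·3)/9 × 100 = 27.8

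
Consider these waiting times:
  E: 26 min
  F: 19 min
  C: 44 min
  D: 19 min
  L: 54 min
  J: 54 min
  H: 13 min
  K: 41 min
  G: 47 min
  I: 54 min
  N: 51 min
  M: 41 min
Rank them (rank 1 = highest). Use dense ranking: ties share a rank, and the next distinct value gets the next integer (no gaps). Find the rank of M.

Sorted (descending): 54, 54, 54, 51, 47, 44, 41, 41, 26, 19, 19, 13
The 3 values of 54 share dense rank 1.
The 2 values of 41 share dense rank 5.
The 2 values of 19 share dense rank 7.
Remaining distinct values take the next consecutive integers.
M has value 41 min → rank 5.

5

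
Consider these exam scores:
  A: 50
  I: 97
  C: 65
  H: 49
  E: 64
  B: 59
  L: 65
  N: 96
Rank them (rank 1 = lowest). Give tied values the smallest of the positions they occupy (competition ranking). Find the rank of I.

8

Sorted (ascending): 49, 50, 59, 64, 65, 65, 96, 97
The 2 values of 65 occupy positions 5–6 → each gets rank 5.
I has value 97 → rank 8.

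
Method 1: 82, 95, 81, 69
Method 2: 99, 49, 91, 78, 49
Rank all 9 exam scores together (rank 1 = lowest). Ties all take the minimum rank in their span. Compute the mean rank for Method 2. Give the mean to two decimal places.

Sorted (ascending): 49, 49, 69, 78, 81, 82, 91, 95, 99
The 2 values of 49 occupy positions 1–2 → each gets rank 1.
Method 2 values → pooled ranks: 99→9, 49→1, 91→7, 78→4, 49→1
Mean rank = (9 + 1 + 7 + 4 + 1) / 5 = 4.40

4.40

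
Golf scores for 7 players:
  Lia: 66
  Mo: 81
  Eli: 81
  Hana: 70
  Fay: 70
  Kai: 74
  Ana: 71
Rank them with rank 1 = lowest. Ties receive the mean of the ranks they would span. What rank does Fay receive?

2.5

Sorted (ascending): 66, 70, 70, 71, 74, 81, 81
The 2 values of 70 occupy positions 2–3 → average rank (2+3)/2 = 2.5.
The 2 values of 81 occupy positions 6–7 → average rank (6+7)/2 = 6.5.
Fay has value 70 → rank 2.5.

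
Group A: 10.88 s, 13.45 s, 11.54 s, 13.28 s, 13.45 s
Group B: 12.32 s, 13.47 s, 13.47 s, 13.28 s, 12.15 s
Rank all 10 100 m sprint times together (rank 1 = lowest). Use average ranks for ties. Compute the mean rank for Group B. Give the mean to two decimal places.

6.30

Sorted (ascending): 10.88, 11.54, 12.15, 12.32, 13.28, 13.28, 13.45, 13.45, 13.47, 13.47
The 2 values of 13.28 occupy positions 5–6 → average rank (5+6)/2 = 5.5.
The 2 values of 13.45 occupy positions 7–8 → average rank (7+8)/2 = 7.5.
The 2 values of 13.47 occupy positions 9–10 → average rank (9+10)/2 = 9.5.
Group B values → pooled ranks: 12.32→4, 13.47→9.5, 13.47→9.5, 13.28→5.5, 12.15→3
Mean rank = (4 + 9.5 + 9.5 + 5.5 + 3) / 5 = 6.30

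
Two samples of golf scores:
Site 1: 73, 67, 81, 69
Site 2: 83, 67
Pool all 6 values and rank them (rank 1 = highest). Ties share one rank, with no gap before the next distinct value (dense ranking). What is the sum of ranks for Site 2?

Sorted (descending): 83, 81, 73, 69, 67, 67
The 2 values of 67 share dense rank 5.
Remaining distinct values take the next consecutive integers.
Site 2 values → pooled ranks: 83→1, 67→5
Rank sum = 1 + 5 = 6

6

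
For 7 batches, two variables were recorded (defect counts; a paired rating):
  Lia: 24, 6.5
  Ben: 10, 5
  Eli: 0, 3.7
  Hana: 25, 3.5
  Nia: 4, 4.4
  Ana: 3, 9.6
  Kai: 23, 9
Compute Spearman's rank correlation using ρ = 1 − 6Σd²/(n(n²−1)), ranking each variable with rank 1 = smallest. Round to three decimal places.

Ranks of variable 1: 6, 4, 1, 7, 3, 2, 5
Ranks of variable 2: 5, 4, 2, 1, 3, 7, 6
d = r₁ − r₂: 1, 0, -1, 6, 0, -5, -1
d²: 1, 0, 1, 36, 0, 25, 1; Σd² = 64
ρ = 1 − 6·64/(7·48) = 1 − 384/336 = -0.143

-0.143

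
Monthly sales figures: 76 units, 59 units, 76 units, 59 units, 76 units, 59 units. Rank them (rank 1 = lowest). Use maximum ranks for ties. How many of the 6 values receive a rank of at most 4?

3

Sorted (ascending): 59, 59, 59, 76, 76, 76
The 3 values of 59 occupy positions 1–3 → each gets rank 3.
The 3 values of 76 occupy positions 4–6 → each gets rank 6.
Ranks ≤ 4: {3, 3, 3} → 3 values.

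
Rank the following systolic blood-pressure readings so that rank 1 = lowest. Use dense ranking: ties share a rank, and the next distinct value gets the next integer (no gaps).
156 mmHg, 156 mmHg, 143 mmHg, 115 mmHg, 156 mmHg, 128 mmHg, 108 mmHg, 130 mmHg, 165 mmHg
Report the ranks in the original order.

Sorted (ascending): 108, 115, 128, 130, 143, 156, 156, 156, 165
The 3 values of 156 share dense rank 6.
Remaining distinct values take the next consecutive integers.

6, 6, 5, 2, 6, 3, 1, 4, 7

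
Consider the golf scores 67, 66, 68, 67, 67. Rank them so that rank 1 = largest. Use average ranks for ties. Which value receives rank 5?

Sorted (descending): 68, 67, 67, 67, 66
The 3 values of 67 occupy positions 2–4 → average rank 3.
Rank 5 → value 66.

66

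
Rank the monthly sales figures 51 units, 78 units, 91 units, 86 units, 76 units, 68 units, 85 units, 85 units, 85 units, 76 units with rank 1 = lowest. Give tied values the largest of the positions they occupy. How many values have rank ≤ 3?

Sorted (ascending): 51, 68, 76, 76, 78, 85, 85, 85, 86, 91
The 2 values of 76 occupy positions 3–4 → each gets rank 4.
The 3 values of 85 occupy positions 6–8 → each gets rank 8.
Ranks ≤ 3: {1, 2} → 2 values.

2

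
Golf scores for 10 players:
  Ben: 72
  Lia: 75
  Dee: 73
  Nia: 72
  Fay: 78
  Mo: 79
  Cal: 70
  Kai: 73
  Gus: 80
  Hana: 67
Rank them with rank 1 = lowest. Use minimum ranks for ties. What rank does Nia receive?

3

Sorted (ascending): 67, 70, 72, 72, 73, 73, 75, 78, 79, 80
The 2 values of 72 occupy positions 3–4 → each gets rank 3.
The 2 values of 73 occupy positions 5–6 → each gets rank 5.
Nia has value 72 → rank 3.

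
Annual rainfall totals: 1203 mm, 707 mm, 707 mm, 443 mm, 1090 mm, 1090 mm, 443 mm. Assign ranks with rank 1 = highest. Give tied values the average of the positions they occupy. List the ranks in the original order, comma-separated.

Sorted (descending): 1203, 1090, 1090, 707, 707, 443, 443
The 2 values of 1090 occupy positions 2–3 → average rank (2+3)/2 = 2.5.
The 2 values of 707 occupy positions 4–5 → average rank (4+5)/2 = 4.5.
The 2 values of 443 occupy positions 6–7 → average rank (6+7)/2 = 6.5.

1, 4.5, 4.5, 6.5, 2.5, 2.5, 6.5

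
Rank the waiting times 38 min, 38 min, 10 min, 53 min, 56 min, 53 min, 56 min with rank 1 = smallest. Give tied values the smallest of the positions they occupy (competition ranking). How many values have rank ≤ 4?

Sorted (ascending): 10, 38, 38, 53, 53, 56, 56
The 2 values of 38 occupy positions 2–3 → each gets rank 2.
The 2 values of 53 occupy positions 4–5 → each gets rank 4.
The 2 values of 56 occupy positions 6–7 → each gets rank 6.
Ranks ≤ 4: {1, 2, 2, 4, 4} → 5 values.

5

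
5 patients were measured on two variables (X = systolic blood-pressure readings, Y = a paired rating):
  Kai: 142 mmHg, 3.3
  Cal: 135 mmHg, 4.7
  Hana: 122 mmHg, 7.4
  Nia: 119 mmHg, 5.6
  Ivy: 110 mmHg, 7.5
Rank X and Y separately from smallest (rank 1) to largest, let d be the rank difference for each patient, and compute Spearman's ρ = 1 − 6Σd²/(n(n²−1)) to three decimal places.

-0.900

Ranks of variable 1: 5, 4, 3, 2, 1
Ranks of variable 2: 1, 2, 4, 3, 5
d = r₁ − r₂: 4, 2, -1, -1, -4
d²: 16, 4, 1, 1, 16; Σd² = 38
ρ = 1 − 6·38/(5·24) = 1 − 228/120 = -0.900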